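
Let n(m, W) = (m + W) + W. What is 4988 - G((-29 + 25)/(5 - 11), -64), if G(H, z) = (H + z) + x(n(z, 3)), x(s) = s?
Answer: 15328/3 ≈ 5109.3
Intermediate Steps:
n(m, W) = m + 2*W (n(m, W) = (W + m) + W = m + 2*W)
G(H, z) = 6 + H + 2*z (G(H, z) = (H + z) + (z + 2*3) = (H + z) + (z + 6) = (H + z) + (6 + z) = 6 + H + 2*z)
4988 - G((-29 + 25)/(5 - 11), -64) = 4988 - (6 + (-29 + 25)/(5 - 11) + 2*(-64)) = 4988 - (6 - 4/(-6) - 128) = 4988 - (6 - 4*(-1/6) - 128) = 4988 - (6 + 2/3 - 128) = 4988 - 1*(-364/3) = 4988 + 364/3 = 15328/3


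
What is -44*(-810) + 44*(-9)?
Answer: 35244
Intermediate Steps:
-44*(-810) + 44*(-9) = 35640 - 396 = 35244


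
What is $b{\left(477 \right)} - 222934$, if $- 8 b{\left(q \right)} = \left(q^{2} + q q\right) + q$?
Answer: $- \frac{2239007}{8} \approx -2.7988 \cdot 10^{5}$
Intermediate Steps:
$b{\left(q \right)} = - \frac{q^{2}}{4} - \frac{q}{8}$ ($b{\left(q \right)} = - \frac{\left(q^{2} + q q\right) + q}{8} = - \frac{\left(q^{2} + q^{2}\right) + q}{8} = - \frac{2 q^{2} + q}{8} = - \frac{q + 2 q^{2}}{8} = - \frac{q^{2}}{4} - \frac{q}{8}$)
$b{\left(477 \right)} - 222934 = \left(- \frac{1}{8}\right) 477 \left(1 + 2 \cdot 477\right) - 222934 = \left(- \frac{1}{8}\right) 477 \left(1 + 954\right) - 222934 = \left(- \frac{1}{8}\right) 477 \cdot 955 - 222934 = - \frac{455535}{8} - 222934 = - \frac{2239007}{8}$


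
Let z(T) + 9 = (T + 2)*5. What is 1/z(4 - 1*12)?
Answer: -1/39 ≈ -0.025641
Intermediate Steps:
z(T) = 1 + 5*T (z(T) = -9 + (T + 2)*5 = -9 + (2 + T)*5 = -9 + (10 + 5*T) = 1 + 5*T)
1/z(4 - 1*12) = 1/(1 + 5*(4 - 1*12)) = 1/(1 + 5*(4 - 12)) = 1/(1 + 5*(-8)) = 1/(1 - 40) = 1/(-39) = -1/39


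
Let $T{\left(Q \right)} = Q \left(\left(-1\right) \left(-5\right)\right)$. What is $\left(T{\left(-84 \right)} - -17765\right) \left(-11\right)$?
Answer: $-190795$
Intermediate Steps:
$T{\left(Q \right)} = 5 Q$ ($T{\left(Q \right)} = Q 5 = 5 Q$)
$\left(T{\left(-84 \right)} - -17765\right) \left(-11\right) = \left(5 \left(-84\right) - -17765\right) \left(-11\right) = \left(-420 + 17765\right) \left(-11\right) = 17345 \left(-11\right) = -190795$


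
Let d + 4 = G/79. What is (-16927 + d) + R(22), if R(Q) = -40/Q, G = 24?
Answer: -14714355/869 ≈ -16933.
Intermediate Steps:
d = -292/79 (d = -4 + 24/79 = -292/79 ≈ -3.6962)
(-16927 + d) + R(22) = (-16927 - 292/79) - 40/22 = -1337525/79 - 40*1/22 = -1337525/79 - 20/11 = -14714355/869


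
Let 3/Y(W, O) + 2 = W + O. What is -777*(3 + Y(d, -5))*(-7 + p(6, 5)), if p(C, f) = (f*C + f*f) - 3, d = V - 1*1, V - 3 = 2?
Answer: -69930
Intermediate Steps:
V = 5 (V = 3 + 2 = 5)
d = 4 (d = 5 - 1*1 = 5 - 1 = 4)
p(C, f) = -3 + f² + C*f (p(C, f) = (C*f + f²) - 3 = (f² + C*f) - 3 = -3 + f² + C*f)
Y(W, O) = 3/(-2 + O + W) (Y(W, O) = 3/(-2 + (W + O)) = 3/(-2 + (O + W)) = 3/(-2 + O + W))
-777*(3 + Y(d, -5))*(-7 + p(6, 5)) = -777*(3 + 3/(-2 - 5 + 4))*(-7 + (-3 + 5² + 6*5)) = -777*(3 + 3/(-3))*(-7 + (-3 + 25 + 30)) = -777*(3 + 3*(-⅓))*(-7 + 52) = -777*(3 - 1)*45 = -1554*45 = -777*90 = -69930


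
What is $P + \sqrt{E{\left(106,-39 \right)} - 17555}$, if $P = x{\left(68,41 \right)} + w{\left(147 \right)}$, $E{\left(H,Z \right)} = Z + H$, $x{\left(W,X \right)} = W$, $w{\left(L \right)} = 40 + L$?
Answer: $255 + 4 i \sqrt{1093} \approx 255.0 + 132.24 i$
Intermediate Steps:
$E{\left(H,Z \right)} = H + Z$
$P = 255$ ($P = 68 + \left(40 + 147\right) = 68 + 187 = 255$)
$P + \sqrt{E{\left(106,-39 \right)} - 17555} = 255 + \sqrt{\left(106 - 39\right) - 17555} = 255 + \sqrt{67 - 17555} = 255 + \sqrt{-17488} = 255 + 4 i \sqrt{1093}$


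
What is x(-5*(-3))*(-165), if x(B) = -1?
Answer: 165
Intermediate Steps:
x(-5*(-3))*(-165) = -1*(-165) = 165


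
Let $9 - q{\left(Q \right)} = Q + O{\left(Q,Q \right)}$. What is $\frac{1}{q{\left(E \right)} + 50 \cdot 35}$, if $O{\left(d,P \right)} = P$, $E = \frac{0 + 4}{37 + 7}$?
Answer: $\frac{11}{19347} \approx 0.00056856$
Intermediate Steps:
$E = \frac{1}{11}$ ($E = \frac{4}{44} = 4 \cdot \frac{1}{44} = \frac{1}{11} \approx 0.090909$)
$q{\left(Q \right)} = 9 - 2 Q$ ($q{\left(Q \right)} = 9 - \left(Q + Q\right) = 9 - 2 Q$)
$\frac{1}{q{\left(E \right)} + 50 \cdot 35} = \frac{1}{\left(9 - \frac{2}{11}\right) + 50 \cdot 35} = \frac{1}{\left(9 - \frac{2}{11}\right) + 1750} = \frac{1}{\frac{97}{11} + 1750} = \frac{1}{\frac{19347}{11}} = \frac{11}{19347}$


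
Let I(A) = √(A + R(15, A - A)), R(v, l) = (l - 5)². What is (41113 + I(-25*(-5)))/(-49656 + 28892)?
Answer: -41113/20764 - 5*√6/20764 ≈ -1.9806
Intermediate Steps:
R(v, l) = (-5 + l)²
I(A) = √(25 + A) (I(A) = √(A + (-5 + (A - A))²) = √(A + (-5 + 0)²) = √(A + (-5)²) = √(A + 25) = √(25 + A))
(41113 + I(-25*(-5)))/(-49656 + 28892) = (41113 + √(25 - 25*(-5)))/(-49656 + 28892) = (41113 + √(25 + 125))/(-20764) = (41113 + √150)*(-1/20764) = (41113 + 5*√6)*(-1/20764) = -41113/20764 - 5*√6/20764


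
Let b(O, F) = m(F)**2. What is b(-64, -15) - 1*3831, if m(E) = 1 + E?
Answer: -3635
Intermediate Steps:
b(O, F) = (1 + F)**2
b(-64, -15) - 1*3831 = (1 - 15)**2 - 1*3831 = (-14)**2 - 3831 = 196 - 3831 = -3635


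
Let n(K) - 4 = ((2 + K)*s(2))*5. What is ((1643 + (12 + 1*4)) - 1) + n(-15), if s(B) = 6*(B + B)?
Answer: 102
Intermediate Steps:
s(B) = 12*B (s(B) = 6*(2*B) = 12*B)
n(K) = 244 + 120*K (n(K) = 4 + ((2 + K)*(12*2))*5 = 4 + ((2 + K)*24)*5 = 4 + (48 + 24*K)*5 = 4 + (240 + 120*K) = 244 + 120*K)
((1643 + (12 + 1*4)) - 1) + n(-15) = ((1643 + (12 + 1*4)) - 1) + (244 + 120*(-15)) = ((1643 + (12 + 4)) - 1) + (244 - 1800) = ((1643 + 16) - 1) - 1556 = (1659 - 1) - 1556 = 1658 - 1556 = 102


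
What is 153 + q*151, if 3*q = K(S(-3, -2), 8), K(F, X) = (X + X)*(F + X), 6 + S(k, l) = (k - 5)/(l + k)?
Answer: 15261/5 ≈ 3052.2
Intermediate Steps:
S(k, l) = -6 + (-5 + k)/(k + l) (S(k, l) = -6 + (k - 5)/(l + k) = -6 + (-5 + k)/(k + l))
K(F, X) = 2*X*(F + X) (K(F, X) = (2*X)*(F + X) = 2*X*(F + X))
q = 96/5 (q = (2*8*((-5 - 6*(-2) - 5*(-3))/(-3 - 2) + 8))/3 = (2*8*((-5 + 12 + 15)/(-5) + 8))/3 = (2*8*(-⅕*22 + 8))/3 = (2*8*(-22/5 + 8))/3 = (2*8*(18/5))/3 = (⅓)*(288/5) = 96/5 ≈ 19.200)
153 + q*151 = 153 + (96/5)*151 = 153 + 14496/5 = 15261/5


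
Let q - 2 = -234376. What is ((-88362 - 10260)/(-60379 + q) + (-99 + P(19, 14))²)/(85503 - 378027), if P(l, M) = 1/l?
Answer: -173635100957/5187709982082 ≈ -0.033470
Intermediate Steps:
q = -234374 (q = 2 - 234376 = -234374)
((-88362 - 10260)/(-60379 + q) + (-99 + P(19, 14))²)/(85503 - 378027) = ((-88362 - 10260)/(-60379 - 234374) + (-99 + 1/19)²)/(85503 - 378027) = (-98622/(-294753) + (-99 + 1/19)²)/(-292524) = (-98622*(-1/294753) + (-1880/19)²)*(-1/292524) = (32874/98251 + 3534400/361)*(-1/292524) = (347270201914/35468611)*(-1/292524) = -173635100957/5187709982082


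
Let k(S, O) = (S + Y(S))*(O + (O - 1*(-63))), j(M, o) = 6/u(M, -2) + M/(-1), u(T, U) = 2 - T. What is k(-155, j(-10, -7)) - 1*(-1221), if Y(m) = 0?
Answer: -11799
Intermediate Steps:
j(M, o) = -M + 6/(2 - M) (j(M, o) = 6/(2 - M) + M/(-1) = 6/(2 - M) + M*(-1) = 6/(2 - M) - M = -M + 6/(2 - M))
k(S, O) = S*(63 + 2*O) (k(S, O) = (S + 0)*(O + (O - 1*(-63))) = S*(O + (O + 63)) = S*(O + (63 + O)) = S*(63 + 2*O))
k(-155, j(-10, -7)) - 1*(-1221) = -155*(63 + 2*((-6 - 1*(-10)*(-2 - 10))/(-2 - 10))) - 1*(-1221) = -155*(63 + 2*((-6 - 1*(-10)*(-12))/(-12))) + 1221 = -155*(63 + 2*(-(-6 - 120)/12)) + 1221 = -155*(63 + 2*(-1/12*(-126))) + 1221 = -155*(63 + 2*(21/2)) + 1221 = -155*(63 + 21) + 1221 = -155*84 + 1221 = -13020 + 1221 = -11799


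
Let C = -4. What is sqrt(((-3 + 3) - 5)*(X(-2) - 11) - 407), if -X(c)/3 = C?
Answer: 2*I*sqrt(103) ≈ 20.298*I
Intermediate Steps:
X(c) = 12 (X(c) = -3*(-4) = 12)
sqrt(((-3 + 3) - 5)*(X(-2) - 11) - 407) = sqrt(((-3 + 3) - 5)*(12 - 11) - 407) = sqrt((0 - 5)*1 - 407) = sqrt(-5*1 - 407) = sqrt(-5 - 407) = sqrt(-412) = 2*I*sqrt(103)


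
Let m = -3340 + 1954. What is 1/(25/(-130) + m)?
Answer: -26/36041 ≈ -0.00072140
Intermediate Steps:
m = -1386
1/(25/(-130) + m) = 1/(25/(-130) - 1386) = 1/(-1/130*25 - 1386) = 1/(-5/26 - 1386) = 1/(-36041/26) = -26/36041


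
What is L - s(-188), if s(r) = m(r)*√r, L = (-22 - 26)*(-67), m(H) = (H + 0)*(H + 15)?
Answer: 3216 - 65048*I*√47 ≈ 3216.0 - 4.4595e+5*I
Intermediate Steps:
m(H) = H*(15 + H)
L = 3216 (L = -48*(-67) = 3216)
s(r) = r^(3/2)*(15 + r) (s(r) = (r*(15 + r))*√r = r^(3/2)*(15 + r))
L - s(-188) = 3216 - (-188)^(3/2)*(15 - 188) = 3216 - (-376*I*√47)*(-173) = 3216 - 65048*I*√47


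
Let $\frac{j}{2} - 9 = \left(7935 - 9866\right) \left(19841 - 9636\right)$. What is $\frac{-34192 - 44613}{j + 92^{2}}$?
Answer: $\frac{78805}{39403228} \approx 0.002$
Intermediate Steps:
$j = -39411692$ ($j = 18 + 2 \left(7935 - 9866\right) \left(19841 - 9636\right) = 18 + 2 \left(\left(-1931\right) 10205\right) = 18 + 2 \left(-19705855\right) = 18 - 39411710 = -39411692$)
$\frac{-34192 - 44613}{j + 92^{2}} = \frac{-34192 - 44613}{-39411692 + 92^{2}} = - \frac{78805}{-39411692 + 8464} = - \frac{78805}{-39403228} = \left(-78805\right) \left(- \frac{1}{39403228}\right) = \frac{78805}{39403228}$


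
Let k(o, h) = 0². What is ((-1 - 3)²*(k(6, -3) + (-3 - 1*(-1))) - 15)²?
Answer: 2209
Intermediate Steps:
k(o, h) = 0
((-1 - 3)²*(k(6, -3) + (-3 - 1*(-1))) - 15)² = ((-1 - 3)²*(0 + (-3 - 1*(-1))) - 15)² = ((-4)²*(0 + (-3 + 1)) - 15)² = (16*(0 - 2) - 15)² = (16*(-2) - 15)² = (-32 - 15)² = (-47)² = 2209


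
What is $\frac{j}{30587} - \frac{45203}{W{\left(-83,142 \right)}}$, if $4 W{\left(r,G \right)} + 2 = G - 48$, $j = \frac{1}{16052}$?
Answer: $- \frac{22193883032349}{11292598052} \approx -1965.3$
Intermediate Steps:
$j = \frac{1}{16052} \approx 6.2298 \cdot 10^{-5}$
$W{\left(r,G \right)} = - \frac{25}{2} + \frac{G}{4}$ ($W{\left(r,G \right)} = - \frac{1}{2} + \frac{G - 48}{4} = - \frac{1}{2} + \frac{-48 + G}{4} = - \frac{1}{2} + \left(-12 + \frac{G}{4}\right) = - \frac{25}{2} + \frac{G}{4}$)
$\frac{j}{30587} - \frac{45203}{W{\left(-83,142 \right)}} = \frac{1}{16052 \cdot 30587} - \frac{45203}{- \frac{25}{2} + \frac{1}{4} \cdot 142} = \frac{1}{16052} \cdot \frac{1}{30587} - \frac{45203}{- \frac{25}{2} + \frac{71}{2}} = \frac{1}{490982524} - \frac{45203}{23} = - \frac{22193883032349}{11292598052}$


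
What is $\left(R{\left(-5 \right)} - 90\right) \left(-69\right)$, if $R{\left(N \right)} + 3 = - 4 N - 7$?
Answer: $5520$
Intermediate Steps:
$R{\left(N \right)} = -10 - 4 N$ ($R{\left(N \right)} = -3 - \left(7 + 4 N\right) = -10 - 4 N$)
$\left(R{\left(-5 \right)} - 90\right) \left(-69\right) = \left(\left(-10 - -20\right) - 90\right) \left(-69\right) = \left(\left(-10 + 20\right) - 90\right) \left(-69\right) = \left(10 - 90\right) \left(-69\right) = \left(-80\right) \left(-69\right) = 5520$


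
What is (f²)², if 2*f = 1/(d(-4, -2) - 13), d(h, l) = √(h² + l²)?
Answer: 49241/7886150416 + 2457*√5/985768802 ≈ 1.1817e-5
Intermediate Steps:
f = 1/(2*(-13 + 2*√5)) (f = 1/(2*(√((-4)² + (-2)²) - 13)) = 1/(2*(√(16 + 4) - 13)) = 1/(2*(√20 - 13)) = 1/(2*(2*√5 - 13)) = 1/(2*(-13 + 2*√5)) ≈ -0.058631)
(f²)² = ((-13/298 - √5/149)²)² = (-13/298 - √5/149)⁴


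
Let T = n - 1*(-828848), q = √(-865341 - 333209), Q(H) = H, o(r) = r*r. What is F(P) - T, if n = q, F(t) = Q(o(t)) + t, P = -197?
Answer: -790236 - 5*I*√47942 ≈ -7.9024e+5 - 1094.8*I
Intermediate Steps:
o(r) = r²
F(t) = t + t² (F(t) = t² + t = t + t²)
q = 5*I*√47942 (q = √(-1198550) = 5*I*√47942 ≈ 1094.8*I)
n = 5*I*√47942 ≈ 1094.8*I
T = 828848 + 5*I*√47942 (T = 5*I*√47942 - 1*(-828848) = 5*I*√47942 + 828848 = 828848 + 5*I*√47942 ≈ 8.2885e+5 + 1094.8*I)
F(P) - T = -197*(1 - 197) - (828848 + 5*I*√47942) = -197*(-196) + (-828848 - 5*I*√47942) = 38612 + (-828848 - 5*I*√47942) = -790236 - 5*I*√47942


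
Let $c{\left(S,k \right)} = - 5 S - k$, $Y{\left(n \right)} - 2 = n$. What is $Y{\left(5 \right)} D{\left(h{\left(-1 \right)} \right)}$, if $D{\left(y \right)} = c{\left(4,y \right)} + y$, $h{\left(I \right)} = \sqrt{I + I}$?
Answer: $-140$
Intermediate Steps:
$Y{\left(n \right)} = 2 + n$
$c{\left(S,k \right)} = - k - 5 S$
$h{\left(I \right)} = \sqrt{2} \sqrt{I}$ ($h{\left(I \right)} = \sqrt{2 I} = \sqrt{2} \sqrt{I}$)
$D{\left(y \right)} = -20$ ($D{\left(y \right)} = \left(- y - 20\right) + y = \left(-20 - y\right) + y = -20$)
$Y{\left(5 \right)} D{\left(h{\left(-1 \right)} \right)} = \left(2 + 5\right) \left(-20\right) = 7 \left(-20\right) = -140$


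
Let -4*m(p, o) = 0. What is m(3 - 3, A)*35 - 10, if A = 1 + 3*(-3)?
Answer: -10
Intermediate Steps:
A = -8 (A = 1 - 9 = -8)
m(p, o) = 0 (m(p, o) = -¼*0 = 0)
m(3 - 3, A)*35 - 10 = 0*35 - 10 = 0 - 10 = -10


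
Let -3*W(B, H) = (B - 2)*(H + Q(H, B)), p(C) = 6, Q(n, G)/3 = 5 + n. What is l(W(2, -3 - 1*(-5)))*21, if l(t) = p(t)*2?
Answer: 252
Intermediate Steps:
Q(n, G) = 15 + 3*n (Q(n, G) = 3*(5 + n) = 15 + 3*n)
W(B, H) = -(-2 + B)*(15 + 4*H)/3 (W(B, H) = -(B - 2)*(H + (15 + 3*H))/3 = -(-2 + B)*(15 + 4*H)/3)
l(t) = 12 (l(t) = 6*2 = 12)
l(W(2, -3 - 1*(-5)))*21 = 12*21 = 252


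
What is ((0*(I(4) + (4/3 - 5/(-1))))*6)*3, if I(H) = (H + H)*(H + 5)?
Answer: 0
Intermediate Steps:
I(H) = 2*H*(5 + H) (I(H) = (2*H)*(5 + H) = 2*H*(5 + H))
((0*(I(4) + (4/3 - 5/(-1))))*6)*3 = ((0*(2*4*(5 + 4) + (4/3 - 5/(-1))))*6)*3 = ((0*(2*4*9 + (4*(⅓) - 5*(-1))))*6)*3 = ((0*(72 + (4/3 + 5)))*6)*3 = ((0*(72 + 19/3))*6)*3 = ((0*(235/3))*6)*3 = (0*6)*3 = 0*3 = 0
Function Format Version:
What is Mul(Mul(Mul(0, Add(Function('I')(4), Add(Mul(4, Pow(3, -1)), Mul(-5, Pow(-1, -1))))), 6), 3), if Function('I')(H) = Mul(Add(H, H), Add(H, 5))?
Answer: 0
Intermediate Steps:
Function('I')(H) = Mul(2, H, Add(5, H)) (Function('I')(H) = Mul(Mul(2, H), Add(5, H)) = Mul(2, H, Add(5, H)))
Mul(Mul(Mul(0, Add(Function('I')(4), Add(Mul(4, Pow(3, -1)), Mul(-5, Pow(-1, -1))))), 6), 3) = Mul(Mul(Mul(0, Add(Mul(2, 4, Add(5, 4)), Add(Mul(4, Pow(3, -1)), Mul(-5, Pow(-1, -1))))), 6), 3) = Mul(Mul(Mul(0, Add(Mul(2, 4, 9), Add(Mul(4, Rational(1, 3)), Mul(-5, -1)))), 6), 3) = Mul(Mul(Mul(0, Add(72, Add(Rational(4, 3), 5))), 6), 3) = Mul(Mul(Mul(0, Add(72, Rational(19, 3))), 6), 3) = Mul(Mul(Mul(0, Rational(235, 3)), 6), 3) = Mul(Mul(0, 6), 3) = Mul(0, 3) = 0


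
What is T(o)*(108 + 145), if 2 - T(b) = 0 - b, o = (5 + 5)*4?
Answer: 10626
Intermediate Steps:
o = 40 (o = 10*4 = 40)
T(b) = 2 + b (T(b) = 2 - (0 - b) = 2 - (-1)*b = 2 + b)
T(o)*(108 + 145) = (2 + 40)*(108 + 145) = 42*253 = 10626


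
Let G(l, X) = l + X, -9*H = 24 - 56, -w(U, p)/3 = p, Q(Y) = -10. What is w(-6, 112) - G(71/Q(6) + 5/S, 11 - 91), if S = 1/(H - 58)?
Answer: 2099/90 ≈ 23.322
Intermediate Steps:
w(U, p) = -3*p
H = 32/9 (H = -(24 - 56)/9 = -1/9*(-32) = 32/9 ≈ 3.5556)
S = -9/490 (S = 1/(32/9 - 58) = 1/(-490/9) = -9/490 ≈ -0.018367)
G(l, X) = X + l
w(-6, 112) - G(71/Q(6) + 5/S, 11 - 91) = -3*112 - ((11 - 91) + (71/(-10) + 5/(-9/490))) = -336 - (-80 + (71*(-1/10) + 5*(-490/9))) = -336 - (-80 + (-71/10 - 2450/9)) = -336 - (-80 - 25139/90) = -336 - 1*(-32339/90) = -336 + 32339/90 = 2099/90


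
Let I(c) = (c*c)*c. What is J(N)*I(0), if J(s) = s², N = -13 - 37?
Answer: 0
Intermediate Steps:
I(c) = c³ (I(c) = c²*c = c³)
N = -50
J(N)*I(0) = (-50)²*0³ = 2500*0 = 0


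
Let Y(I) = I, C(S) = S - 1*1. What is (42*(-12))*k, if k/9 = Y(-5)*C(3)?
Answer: 45360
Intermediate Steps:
C(S) = -1 + S (C(S) = S - 1 = -1 + S)
k = -90 (k = 9*(-5*(-1 + 3)) = 9*(-5*2) = 9*(-10) = -90)
(42*(-12))*k = (42*(-12))*(-90) = -504*(-90) = 45360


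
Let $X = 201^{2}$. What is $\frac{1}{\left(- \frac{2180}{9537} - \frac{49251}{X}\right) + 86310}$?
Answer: $\frac{42811593}{3695006616167} \approx 1.1586 \cdot 10^{-5}$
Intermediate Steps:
$X = 40401$
$\frac{1}{\left(- \frac{2180}{9537} - \frac{49251}{X}\right) + 86310} = \frac{1}{\left(- \frac{2180}{9537} - \frac{49251}{40401}\right) + 86310} = \frac{1}{\left(\left(-2180\right) \frac{1}{9537} - \frac{16417}{13467}\right) + 86310} = \frac{1}{\left(- \frac{2180}{9537} - \frac{16417}{13467}\right) + 86310} = \frac{1}{- \frac{61975663}{42811593} + 86310} = \frac{1}{\frac{3695006616167}{42811593}} = \frac{42811593}{3695006616167}$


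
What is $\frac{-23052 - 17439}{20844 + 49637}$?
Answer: $- \frac{40491}{70481} \approx -0.5745$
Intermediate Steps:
$\frac{-23052 - 17439}{20844 + 49637} = - \frac{40491}{70481}$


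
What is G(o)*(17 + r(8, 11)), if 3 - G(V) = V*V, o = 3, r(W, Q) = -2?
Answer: -90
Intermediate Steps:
G(V) = 3 - V**2 (G(V) = 3 - V*V = 3 - V**2)
G(o)*(17 + r(8, 11)) = (3 - 1*3**2)*(17 - 2) = (3 - 1*9)*15 = (3 - 9)*15 = -6*15 = -90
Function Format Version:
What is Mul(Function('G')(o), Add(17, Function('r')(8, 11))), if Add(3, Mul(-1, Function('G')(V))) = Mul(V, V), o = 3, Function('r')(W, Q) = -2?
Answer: -90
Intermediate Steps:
Function('G')(V) = Add(3, Mul(-1, Pow(V, 2))) (Function('G')(V) = Add(3, Mul(-1, Mul(V, V))) = Add(3, Mul(-1, Pow(V, 2))))
Mul(Function('G')(o), Add(17, Function('r')(8, 11))) = Mul(Add(3, Mul(-1, Pow(3, 2))), Add(17, -2)) = Mul(Add(3, Mul(-1, 9)), 15) = Mul(Add(3, -9), 15) = Mul(-6, 15) = -90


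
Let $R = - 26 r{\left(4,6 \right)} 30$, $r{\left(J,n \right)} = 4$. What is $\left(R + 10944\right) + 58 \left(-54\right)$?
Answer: $4692$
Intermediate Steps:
$R = -3120$ ($R = \left(-26\right) 4 \cdot 30 = \left(-104\right) 30 = -3120$)
$\left(R + 10944\right) + 58 \left(-54\right) = \left(-3120 + 10944\right) + 58 \left(-54\right) = 7824 - 3132 = 4692$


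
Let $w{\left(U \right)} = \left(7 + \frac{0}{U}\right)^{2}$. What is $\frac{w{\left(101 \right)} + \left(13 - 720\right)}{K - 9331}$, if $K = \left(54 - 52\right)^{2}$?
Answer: $\frac{658}{9327} \approx 0.070548$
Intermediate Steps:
$w{\left(U \right)} = 49$ ($w{\left(U \right)} = \left(7 + 0\right)^{2} = 7^{2} = 49$)
$K = 4$ ($K = 2^{2} = 4$)
$\frac{w{\left(101 \right)} + \left(13 - 720\right)}{K - 9331} = \frac{49 + \left(13 - 720\right)}{4 - 9331} = \frac{49 + \left(13 - 720\right)}{-9327} = \left(49 - 707\right) \left(- \frac{1}{9327}\right) = \left(-658\right) \left(- \frac{1}{9327}\right) = \frac{658}{9327}$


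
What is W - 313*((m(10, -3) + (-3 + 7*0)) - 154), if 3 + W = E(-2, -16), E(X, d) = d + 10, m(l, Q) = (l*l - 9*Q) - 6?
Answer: 11259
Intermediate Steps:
m(l, Q) = -6 + l**2 - 9*Q (m(l, Q) = (l**2 - 9*Q) - 6 = -6 + l**2 - 9*Q)
E(X, d) = 10 + d
W = -9 (W = -3 + (10 - 16) = -3 - 6 = -9)
W - 313*((m(10, -3) + (-3 + 7*0)) - 154) = -9 - 313*(((-6 + 10**2 - 9*(-3)) + (-3 + 7*0)) - 154) = -9 - 313*(((-6 + 100 + 27) + (-3 + 0)) - 154) = -9 - 313*((121 - 3) - 154) = -9 - 313*(118 - 154) = -9 - 313*(-36) = -9 + 11268 = 11259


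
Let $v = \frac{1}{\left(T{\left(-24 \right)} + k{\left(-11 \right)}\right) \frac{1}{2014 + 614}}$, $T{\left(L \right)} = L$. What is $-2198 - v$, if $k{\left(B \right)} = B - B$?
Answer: $- \frac{4177}{2} \approx -2088.5$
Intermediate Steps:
$k{\left(B \right)} = 0$
$v = - \frac{219}{2}$ ($v = \frac{1}{\left(-24 + 0\right) \frac{1}{2014 + 614}} = \frac{1}{\left(-24\right) \frac{1}{2628}} = \frac{1}{- \frac{2}{219}} = - \frac{219}{2} \approx -109.5$)
$-2198 - v = -2198 - - \frac{219}{2} = -2198 + \frac{219}{2} = - \frac{4177}{2}$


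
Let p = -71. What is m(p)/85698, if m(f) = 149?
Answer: 149/85698 ≈ 0.0017387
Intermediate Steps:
m(p)/85698 = 149/85698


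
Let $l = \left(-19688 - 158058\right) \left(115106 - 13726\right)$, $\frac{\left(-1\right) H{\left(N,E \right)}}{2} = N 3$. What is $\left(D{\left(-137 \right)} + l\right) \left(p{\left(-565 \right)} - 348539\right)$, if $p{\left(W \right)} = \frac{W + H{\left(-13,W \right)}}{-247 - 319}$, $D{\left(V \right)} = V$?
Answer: $\frac{3554830242200029179}{566} \approx 6.2806 \cdot 10^{15}$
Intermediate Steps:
$H{\left(N,E \right)} = - 6 N$ ($H{\left(N,E \right)} = - 2 N 3 = - 2 \cdot 3 N = - 6 N$)
$l = -18019889480$ ($l = \left(-177746\right) 101380 = -18019889480$)
$p{\left(W \right)} = - \frac{39}{283} - \frac{W}{566}$ ($p{\left(W \right)} = \frac{W - -78}{-247 - 319} = \frac{W + 78}{-566} = \left(78 + W\right) \left(- \frac{1}{566}\right) = - \frac{39}{283} - \frac{W}{566}$)
$\left(D{\left(-137 \right)} + l\right) \left(p{\left(-565 \right)} - 348539\right) = \left(-137 - 18019889480\right) \left(\left(- \frac{39}{283} - - \frac{565}{566}\right) - 348539\right) = - 18019889617 \left(\left(- \frac{39}{283} + \frac{565}{566}\right) - 348539\right) = - 18019889617 \left(\frac{487}{566} - 348539\right) = \left(-18019889617\right) \left(- \frac{197272587}{566}\right) = \frac{3554830242200029179}{566}$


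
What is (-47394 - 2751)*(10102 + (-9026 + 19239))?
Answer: -1018695675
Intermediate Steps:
(-47394 - 2751)*(10102 + (-9026 + 19239)) = -50145*(10102 + 10213) = -50145*20315 = -1018695675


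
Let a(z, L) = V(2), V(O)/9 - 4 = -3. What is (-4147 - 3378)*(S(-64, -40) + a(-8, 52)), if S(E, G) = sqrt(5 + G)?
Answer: -67725 - 7525*I*sqrt(35) ≈ -67725.0 - 44519.0*I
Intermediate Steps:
V(O) = 9 (V(O) = 36 + 9*(-3) = 36 - 27 = 9)
a(z, L) = 9
(-4147 - 3378)*(S(-64, -40) + a(-8, 52)) = (-4147 - 3378)*(sqrt(5 - 40) + 9) = -7525*(sqrt(-35) + 9) = -7525*(I*sqrt(35) + 9) = -7525*(9 + I*sqrt(35)) = -67725 - 7525*I*sqrt(35)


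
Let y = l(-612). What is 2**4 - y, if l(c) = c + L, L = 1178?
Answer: -550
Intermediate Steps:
l(c) = 1178 + c (l(c) = c + 1178 = 1178 + c)
y = 566 (y = 1178 - 612 = 566)
2**4 - y = 2**4 - 1*566 = 16 - 566 = -550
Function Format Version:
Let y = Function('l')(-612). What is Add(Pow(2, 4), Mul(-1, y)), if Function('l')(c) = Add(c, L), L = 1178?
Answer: -550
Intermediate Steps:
Function('l')(c) = Add(1178, c) (Function('l')(c) = Add(c, 1178) = Add(1178, c))
y = 566 (y = Add(1178, -612) = 566)
Add(Pow(2, 4), Mul(-1, y)) = Add(Pow(2, 4), Mul(-1, 566)) = Add(16, -566) = -550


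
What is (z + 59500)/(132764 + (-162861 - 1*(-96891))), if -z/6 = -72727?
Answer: 247931/33397 ≈ 7.4238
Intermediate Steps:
z = 436362 (z = -6*(-72727) = 436362)
(z + 59500)/(132764 + (-162861 - 1*(-96891))) = (436362 + 59500)/(132764 + (-162861 - 1*(-96891))) = 495862/(132764 + (-162861 + 96891)) = 495862/(132764 - 65970) = 495862/66794 = 495862*(1/66794) = 247931/33397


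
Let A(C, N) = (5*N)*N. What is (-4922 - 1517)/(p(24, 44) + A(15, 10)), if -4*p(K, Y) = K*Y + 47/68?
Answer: -1751408/64145 ≈ -27.304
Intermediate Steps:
A(C, N) = 5*N²
p(K, Y) = -47/272 - K*Y/4 (p(K, Y) = -(K*Y + 47/68)/4 = -(47/68 + K*Y)/4 = -47/272 - K*Y/4)
(-4922 - 1517)/(p(24, 44) + A(15, 10)) = (-4922 - 1517)/((-47/272 - ¼*24*44) + 5*10²) = -6439/((-47/272 - 264) + 5*100) = -6439/(-71855/272 + 500) = -6439/64145/272 = -6439*272/64145 = -1751408/64145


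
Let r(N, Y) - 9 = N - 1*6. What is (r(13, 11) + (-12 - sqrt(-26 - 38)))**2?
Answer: -48 - 64*I ≈ -48.0 - 64.0*I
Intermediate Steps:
r(N, Y) = 3 + N (r(N, Y) = 9 + (N - 1*6) = 9 + (N - 6) = 9 + (-6 + N) = 3 + N)
(r(13, 11) + (-12 - sqrt(-26 - 38)))**2 = ((3 + 13) + (-12 - sqrt(-26 - 38)))**2 = (16 + (-12 - sqrt(-64)))**2 = (16 + (-12 - 8*I))**2 = (4 - 8*I)**2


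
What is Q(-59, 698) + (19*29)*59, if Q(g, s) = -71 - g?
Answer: 32497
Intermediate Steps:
Q(-59, 698) + (19*29)*59 = (-71 - 1*(-59)) + (19*29)*59 = (-71 + 59) + 551*59 = -12 + 32509 = 32497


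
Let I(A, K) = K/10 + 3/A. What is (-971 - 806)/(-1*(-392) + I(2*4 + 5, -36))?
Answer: -115505/25261 ≈ -4.5725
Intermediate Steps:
I(A, K) = 3/A + K/10 (I(A, K) = K*(1/10) + 3/A = K/10 + 3/A = 3/A + K/10)
(-971 - 806)/(-1*(-392) + I(2*4 + 5, -36)) = (-971 - 806)/(-1*(-392) + (3/(2*4 + 5) + (1/10)*(-36))) = -1777/(392 + (3/(8 + 5) - 18/5)) = -1777/(392 + (3/13 - 18/5)) = -1777/(392 - 219/65) = -1777/25261/65 = -1777*65/25261 = -115505/25261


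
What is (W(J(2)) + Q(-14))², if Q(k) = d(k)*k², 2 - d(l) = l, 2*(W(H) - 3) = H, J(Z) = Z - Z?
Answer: 9853321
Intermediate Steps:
J(Z) = 0
W(H) = 3 + H/2
d(l) = 2 - l
Q(k) = k²*(2 - k) (Q(k) = (2 - k)*k² = k²*(2 - k))
(W(J(2)) + Q(-14))² = ((3 + (½)*0) + (-14)²*(2 - 1*(-14)))² = ((3 + 0) + 196*(2 + 14))² = (3 + 196*16)² = (3 + 3136)² = 3139² = 9853321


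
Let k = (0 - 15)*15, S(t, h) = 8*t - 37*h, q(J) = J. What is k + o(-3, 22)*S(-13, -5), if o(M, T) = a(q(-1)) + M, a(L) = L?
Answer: -549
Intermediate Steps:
S(t, h) = -37*h + 8*t
k = -225 (k = -15*15 = -225)
o(M, T) = -1 + M
k + o(-3, 22)*S(-13, -5) = -225 + (-1 - 3)*(-37*(-5) + 8*(-13)) = -225 - 4*(185 - 104) = -225 - 4*81 = -225 - 324 = -549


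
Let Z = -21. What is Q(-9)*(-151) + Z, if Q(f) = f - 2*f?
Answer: -1380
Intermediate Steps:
Q(f) = -f
Q(-9)*(-151) + Z = -1*(-9)*(-151) - 21 = 9*(-151) - 21 = -1359 - 21 = -1380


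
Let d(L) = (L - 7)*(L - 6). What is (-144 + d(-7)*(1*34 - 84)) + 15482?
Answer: 6238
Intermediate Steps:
d(L) = (-7 + L)*(-6 + L)
(-144 + d(-7)*(1*34 - 84)) + 15482 = (-144 + (42 + (-7)**2 - 13*(-7))*(1*34 - 84)) + 15482 = (-144 + (42 + 49 + 91)*(34 - 84)) + 15482 = (-144 + 182*(-50)) + 15482 = (-144 - 9100) + 15482 = -9244 + 15482 = 6238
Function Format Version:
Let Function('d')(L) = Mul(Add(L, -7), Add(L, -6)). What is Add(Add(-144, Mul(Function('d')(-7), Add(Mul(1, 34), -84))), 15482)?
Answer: 6238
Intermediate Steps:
Function('d')(L) = Mul(Add(-7, L), Add(-6, L))
Add(Add(-144, Mul(Function('d')(-7), Add(Mul(1, 34), -84))), 15482) = Add(Add(-144, Mul(Add(42, Pow(-7, 2), Mul(-13, -7)), Add(Mul(1, 34), -84))), 15482) = Add(Add(-144, Mul(Add(42, 49, 91), Add(34, -84))), 15482) = Add(Add(-144, Mul(182, -50)), 15482) = Add(Add(-144, -9100), 15482) = Add(-9244, 15482) = 6238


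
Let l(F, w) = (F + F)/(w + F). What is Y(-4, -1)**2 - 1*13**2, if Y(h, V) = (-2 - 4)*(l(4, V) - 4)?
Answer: -105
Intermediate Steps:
l(F, w) = 2*F/(F + w) (l(F, w) = (2*F)/(F + w) = 2*F/(F + w))
Y(h, V) = 24 - 48/(4 + V) (Y(h, V) = (-2 - 4)*(2*4/(4 + V) - 4) = -6*(8/(4 + V) - 4) = -6*(-4 + 8/(4 + V)) = 24 - 48/(4 + V))
Y(-4, -1)**2 - 1*13**2 = (24*(2 - 1)/(4 - 1))**2 - 1*13**2 = (24*1/3)**2 - 1*169 = (24*(1/3)*1)**2 - 169 = 8**2 - 169 = 64 - 169 = -105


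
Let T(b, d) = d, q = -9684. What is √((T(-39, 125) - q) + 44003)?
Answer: 2*√13453 ≈ 231.97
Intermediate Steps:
√((T(-39, 125) - q) + 44003) = √((125 - 1*(-9684)) + 44003) = √((125 + 9684) + 44003) = √(9809 + 44003) = √53812 = 2*√13453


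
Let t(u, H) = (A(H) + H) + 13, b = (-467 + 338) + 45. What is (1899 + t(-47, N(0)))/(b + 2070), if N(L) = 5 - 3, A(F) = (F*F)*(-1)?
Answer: 955/993 ≈ 0.96173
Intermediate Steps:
A(F) = -F² (A(F) = F²*(-1) = -F²)
N(L) = 2
b = -84 (b = -129 + 45 = -84)
t(u, H) = 13 + H - H² (t(u, H) = (-H² + H) + 13 = (H - H²) + 13 = 13 + H - H²)
(1899 + t(-47, N(0)))/(b + 2070) = (1899 + (13 + 2 - 1*2²))/(-84 + 2070) = (1899 + (13 + 2 - 1*4))/1986 = (1899 + (13 + 2 - 4))*(1/1986) = (1899 + 11)*(1/1986) = 1910*(1/1986) = 955/993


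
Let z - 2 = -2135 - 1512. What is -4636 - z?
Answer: -991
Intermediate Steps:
z = -3645 (z = 2 + (-2135 - 1512) = 2 - 3647 = -3645)
-4636 - z = -4636 - 1*(-3645) = -4636 + 3645 = -991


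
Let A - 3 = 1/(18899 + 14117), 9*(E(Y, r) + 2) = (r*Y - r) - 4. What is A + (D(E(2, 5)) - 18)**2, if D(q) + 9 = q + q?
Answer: 2541307633/2674296 ≈ 950.27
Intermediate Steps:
E(Y, r) = -22/9 - r/9 + Y*r/9 (E(Y, r) = -2 + ((r*Y - r) - 4)/9 = -2 + ((Y*r - r) - 4)/9 = -2 + ((-r + Y*r) - 4)/9 = -2 + (-4 - r + Y*r)/9 = -2 + (-4/9 - r/9 + Y*r/9) = -22/9 - r/9 + Y*r/9)
D(q) = -9 + 2*q (D(q) = -9 + (q + q) = -9 + 2*q)
A = 99049/33016 (A = 3 + 1/(18899 + 14117) = 3 + 1/33016 = 99049/33016 ≈ 3.0000)
A + (D(E(2, 5)) - 18)**2 = 99049/33016 + ((-9 + 2*(-22/9 - 1/9*5 + (1/9)*2*5)) - 18)**2 = 99049/33016 + ((-9 + 2*(-22/9 - 5/9 + 10/9)) - 18)**2 = 99049/33016 + ((-9 + 2*(-17/9)) - 18)**2 = 99049/33016 + ((-9 - 34/9) - 18)**2 = 99049/33016 + (-115/9 - 18)**2 = 99049/33016 + (-277/9)**2 = 99049/33016 + 76729/81 = 2541307633/2674296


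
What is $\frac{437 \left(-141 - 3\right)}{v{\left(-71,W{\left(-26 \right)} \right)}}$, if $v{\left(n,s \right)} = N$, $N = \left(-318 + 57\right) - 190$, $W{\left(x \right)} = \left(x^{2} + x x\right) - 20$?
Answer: $\frac{62928}{451} \approx 139.53$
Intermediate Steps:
$W{\left(x \right)} = -20 + 2 x^{2}$ ($W{\left(x \right)} = \left(x^{2} + x^{2}\right) - 20 = 2 x^{2} - 20 = -20 + 2 x^{2}$)
$N = -451$ ($N = -261 - 190 = -451$)
$v{\left(n,s \right)} = -451$
$\frac{437 \left(-141 - 3\right)}{v{\left(-71,W{\left(-26 \right)} \right)}} = \frac{437 \left(-141 - 3\right)}{-451} = 437 \left(-144\right) \left(- \frac{1}{451}\right) = \left(-62928\right) \left(- \frac{1}{451}\right) = \frac{62928}{451}$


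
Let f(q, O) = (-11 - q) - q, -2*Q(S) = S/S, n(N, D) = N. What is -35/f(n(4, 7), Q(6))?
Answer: 35/19 ≈ 1.8421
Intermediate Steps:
Q(S) = -½ (Q(S) = -S/(2*S) = -½*1 = -½)
f(q, O) = -11 - 2*q
-35/f(n(4, 7), Q(6)) = -35/(-11 - 2*4) = -35/(-11 - 8) = -35/(-19) = -35*(-1/19) = 35/19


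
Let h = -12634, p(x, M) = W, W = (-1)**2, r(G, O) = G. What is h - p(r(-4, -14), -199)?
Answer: -12635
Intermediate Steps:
W = 1
p(x, M) = 1
h - p(r(-4, -14), -199) = -12634 - 1*1 = -12634 - 1 = -12635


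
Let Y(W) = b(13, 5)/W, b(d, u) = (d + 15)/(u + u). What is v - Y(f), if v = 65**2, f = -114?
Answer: 1204132/285 ≈ 4225.0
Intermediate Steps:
b(d, u) = (15 + d)/(2*u) (b(d, u) = (15 + d)/((2*u)) = (15 + d)*(1/(2*u)) = (15 + d)/(2*u))
v = 4225
Y(W) = 14/(5*W) (Y(W) = ((1/2)*(15 + 13)/5)/W = ((1/2)*(1/5)*28)/W = 14/(5*W))
v - Y(f) = 4225 - 14/(5*(-114)) = 4225 - 14*(-1)/(5*114) = 4225 - 1*(-7/285) = 4225 + 7/285 = 1204132/285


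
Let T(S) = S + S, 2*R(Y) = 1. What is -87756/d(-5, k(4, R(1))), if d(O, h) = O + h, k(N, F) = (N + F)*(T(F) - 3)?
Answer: 43878/7 ≈ 6268.3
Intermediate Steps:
R(Y) = ½ (R(Y) = (½)*1 = ½)
T(S) = 2*S
k(N, F) = (-3 + 2*F)*(F + N) (k(N, F) = (N + F)*(2*F - 3) = (F + N)*(-3 + 2*F) = (-3 + 2*F)*(F + N))
-87756/d(-5, k(4, R(1))) = -87756/(-5 + (-3*½ - 3*4 + 2*(½)² + 2*(½)*4)) = -87756/(-5 + (-3/2 - 12 + 2*(¼) + 4)) = -87756/(-5 + (-3/2 - 12 + ½ + 4)) = -87756/(-5 - 9) = -87756/(-14) = -87756*(-1/14) = 43878/7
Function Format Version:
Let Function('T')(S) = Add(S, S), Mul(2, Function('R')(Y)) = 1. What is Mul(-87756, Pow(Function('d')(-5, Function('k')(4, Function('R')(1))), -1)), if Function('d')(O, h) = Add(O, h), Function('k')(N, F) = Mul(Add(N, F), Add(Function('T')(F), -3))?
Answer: Rational(43878, 7) ≈ 6268.3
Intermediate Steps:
Function('R')(Y) = Rational(1, 2) (Function('R')(Y) = Mul(Rational(1, 2), 1) = Rational(1, 2))
Function('T')(S) = Mul(2, S)
Function('k')(N, F) = Mul(Add(-3, Mul(2, F)), Add(F, N)) (Function('k')(N, F) = Mul(Add(N, F), Add(Mul(2, F), -3)) = Mul(Add(F, N), Add(-3, Mul(2, F))) = Mul(Add(-3, Mul(2, F)), Add(F, N)))
Mul(-87756, Pow(Function('d')(-5, Function('k')(4, Function('R')(1))), -1)) = Mul(-87756, Pow(Add(-5, Add(Mul(-3, Rational(1, 2)), Mul(-3, 4), Mul(2, Pow(Rational(1, 2), 2)), Mul(2, Rational(1, 2), 4))), -1)) = Mul(-87756, Pow(Add(-5, Add(Rational(-3, 2), -12, Mul(2, Rational(1, 4)), 4)), -1)) = Mul(-87756, Pow(Add(-5, Add(Rational(-3, 2), -12, Rational(1, 2), 4)), -1)) = Mul(-87756, Pow(Add(-5, -9), -1)) = Mul(-87756, Pow(-14, -1)) = Mul(-87756, Rational(-1, 14)) = Rational(43878, 7)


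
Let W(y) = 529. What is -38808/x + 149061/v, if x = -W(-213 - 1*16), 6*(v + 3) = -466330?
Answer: 383150295/5363002 ≈ 71.443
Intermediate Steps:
v = -233174/3 (v = -3 + (⅙)*(-466330) = -3 - 233165/3 = -233174/3 ≈ -77725.)
x = -529 (x = -1*529 = -529)
-38808/x + 149061/v = -38808/(-529) + 149061/(-233174/3) = -38808*(-1/529) + 149061*(-3/233174) = 38808/529 - 447183/233174 = 383150295/5363002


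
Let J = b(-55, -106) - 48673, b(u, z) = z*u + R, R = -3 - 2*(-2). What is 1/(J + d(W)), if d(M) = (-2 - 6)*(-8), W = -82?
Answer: -1/42778 ≈ -2.3376e-5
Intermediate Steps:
R = 1 (R = -3 + 4 = 1)
b(u, z) = 1 + u*z (b(u, z) = z*u + 1 = u*z + 1 = 1 + u*z)
d(M) = 64 (d(M) = -8*(-8) = 64)
J = -42842 (J = (1 - 55*(-106)) - 48673 = (1 + 5830) - 48673 = 5831 - 48673 = -42842)
1/(J + d(W)) = 1/(-42842 + 64) = 1/(-42778) = -1/42778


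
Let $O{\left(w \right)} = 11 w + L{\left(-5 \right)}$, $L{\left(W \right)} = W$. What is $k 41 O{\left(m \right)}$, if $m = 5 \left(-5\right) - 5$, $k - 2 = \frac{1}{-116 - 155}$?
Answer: $- \frac{7430635}{271} \approx -27419.0$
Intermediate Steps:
$k = \frac{541}{271}$ ($k = 2 + \frac{1}{-116 - 155} = 2 + \frac{1}{-271} = 2 - \frac{1}{271} = \frac{541}{271} \approx 1.9963$)
$m = -30$ ($m = -25 - 5 = -30$)
$O{\left(w \right)} = -5 + 11 w$ ($O{\left(w \right)} = 11 w - 5 = -5 + 11 w$)
$k 41 O{\left(m \right)} = \frac{541}{271} \cdot 41 \left(-5 + 11 \left(-30\right)\right) = \frac{22181 \left(-5 - 330\right)}{271} = \frac{22181}{271} \left(-335\right) = - \frac{7430635}{271}$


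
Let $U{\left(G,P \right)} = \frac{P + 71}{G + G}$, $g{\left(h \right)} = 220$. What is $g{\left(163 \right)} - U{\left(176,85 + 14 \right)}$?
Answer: $\frac{38635}{176} \approx 219.52$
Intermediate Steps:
$U{\left(G,P \right)} = \frac{71 + P}{2 G}$
$g{\left(163 \right)} - U{\left(176,85 + 14 \right)} = 220 - \frac{71 + \left(85 + 14\right)}{2 \cdot 176} = 220 - \frac{1}{2} \cdot \frac{1}{176} \left(71 + 99\right) = 220 - \frac{1}{2} \cdot \frac{1}{176} \cdot 170 = 220 - \frac{85}{176} = \frac{38635}{176}$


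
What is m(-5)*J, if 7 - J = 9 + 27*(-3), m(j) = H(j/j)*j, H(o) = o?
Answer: -395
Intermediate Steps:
m(j) = j (m(j) = (j/j)*j = 1*j = j)
J = 79 (J = 7 - (9 + 27*(-3)) = 7 - (9 - 81) = 7 - 1*(-72) = 7 + 72 = 79)
m(-5)*J = -5*79 = -395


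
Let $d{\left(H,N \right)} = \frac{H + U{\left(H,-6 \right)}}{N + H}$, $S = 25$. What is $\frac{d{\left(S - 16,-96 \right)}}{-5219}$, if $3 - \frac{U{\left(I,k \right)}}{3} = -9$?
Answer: $\frac{15}{151351} \approx 9.9107 \cdot 10^{-5}$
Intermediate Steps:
$U{\left(I,k \right)} = 36$ ($U{\left(I,k \right)} = 9 - -27 = 9 + 27 = 36$)
$d{\left(H,N \right)} = \frac{36 + H}{H + N}$ ($d{\left(H,N \right)} = \frac{H + 36}{N + H} = \frac{36 + H}{H + N}$)
$\frac{d{\left(S - 16,-96 \right)}}{-5219} = \frac{\frac{1}{\left(25 - 16\right) - 96} \left(36 + \left(25 - 16\right)\right)}{-5219} = \frac{36 + \left(25 - 16\right)}{\left(25 - 16\right) - 96} \left(- \frac{1}{5219}\right) = \frac{36 + 9}{9 - 96} \left(- \frac{1}{5219}\right) = \frac{1}{-87} \cdot 45 \left(- \frac{1}{5219}\right) = \left(- \frac{1}{87}\right) 45 \left(- \frac{1}{5219}\right) = \left(- \frac{15}{29}\right) \left(- \frac{1}{5219}\right) = \frac{15}{151351}$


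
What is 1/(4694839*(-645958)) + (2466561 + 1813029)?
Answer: 12978579115848947579/3032668810762 ≈ 4.2796e+6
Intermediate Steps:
1/(4694839*(-645958)) + (2466561 + 1813029) = (1/4694839)*(-1/645958) + 4279590 = -1/3032668810762 + 4279590 = 12978579115848947579/3032668810762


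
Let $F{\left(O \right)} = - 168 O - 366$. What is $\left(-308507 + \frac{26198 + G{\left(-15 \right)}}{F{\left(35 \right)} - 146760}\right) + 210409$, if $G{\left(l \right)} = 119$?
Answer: $- \frac{15009608905}{153006} \approx -98098.0$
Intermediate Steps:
$F{\left(O \right)} = -366 - 168 O$
$\left(-308507 + \frac{26198 + G{\left(-15 \right)}}{F{\left(35 \right)} - 146760}\right) + 210409 = \left(-308507 + \frac{26198 + 119}{\left(-366 - 5880\right) - 146760}\right) + 210409 = \left(-308507 + \frac{26317}{\left(-366 - 5880\right) - 146760}\right) + 210409 = \left(-308507 + \frac{26317}{-6246 - 146760}\right) + 210409 = \left(-308507 + \frac{26317}{-153006}\right) + 210409 = \left(-308507 + 26317 \left(- \frac{1}{153006}\right)\right) + 210409 = \left(-308507 - \frac{26317}{153006}\right) + 210409 = - \frac{47203448359}{153006} + 210409 = - \frac{15009608905}{153006}$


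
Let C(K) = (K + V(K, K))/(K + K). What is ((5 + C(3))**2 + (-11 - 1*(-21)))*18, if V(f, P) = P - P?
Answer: 1449/2 ≈ 724.50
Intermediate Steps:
V(f, P) = 0
C(K) = 1/2 (C(K) = (K + 0)/(K + K) = K/((2*K)) = K*(1/(2*K)) = 1/2)
((5 + C(3))**2 + (-11 - 1*(-21)))*18 = ((5 + 1/2)**2 + (-11 - 1*(-21)))*18 = ((11/2)**2 + (-11 + 21))*18 = (121/4 + 10)*18 = (161/4)*18 = 1449/2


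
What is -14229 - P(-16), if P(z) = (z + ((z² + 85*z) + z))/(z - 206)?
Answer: -1579987/111 ≈ -14234.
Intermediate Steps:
P(z) = (z² + 87*z)/(-206 + z) (P(z) = (z + (z² + 86*z))/(-206 + z) = (z² + 87*z)/(-206 + z))
-14229 - P(-16) = -14229 - (-16)*(87 - 16)/(-206 - 16) = -14229 - (-16)*71/(-222) = -14229 - (-16)*(-1)*71/222 = -14229 - 1*568/111 = -14229 - 568/111 = -1579987/111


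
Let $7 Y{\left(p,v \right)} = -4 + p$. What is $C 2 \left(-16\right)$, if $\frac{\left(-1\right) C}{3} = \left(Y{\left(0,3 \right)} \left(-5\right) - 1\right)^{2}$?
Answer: $\frac{16224}{49} \approx 331.1$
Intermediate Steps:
$Y{\left(p,v \right)} = - \frac{4}{7} + \frac{p}{7}$ ($Y{\left(p,v \right)} = \frac{-4 + p}{7} = - \frac{4}{7} + \frac{p}{7}$)
$C = - \frac{507}{49}$ ($C = - 3 \left(\left(- \frac{4}{7} + \frac{1}{7} \cdot 0\right) \left(-5\right) - 1\right)^{2} = - 3 \left(\left(- \frac{4}{7} + 0\right) \left(-5\right) - 1\right)^{2} = - 3 \left(\left(- \frac{4}{7}\right) \left(-5\right) - 1\right)^{2} = - 3 \left(\frac{20}{7} - 1\right)^{2} = - 3 \left(\frac{13}{7}\right)^{2} = \left(-3\right) \frac{169}{49} = - \frac{507}{49} \approx -10.347$)
$C 2 \left(-16\right) = - \frac{507 \cdot 2 \left(-16\right)}{49} = \left(- \frac{507}{49}\right) \left(-32\right) = \frac{16224}{49}$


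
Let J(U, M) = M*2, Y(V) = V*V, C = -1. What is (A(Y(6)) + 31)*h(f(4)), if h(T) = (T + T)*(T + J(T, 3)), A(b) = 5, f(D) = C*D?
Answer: -576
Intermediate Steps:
Y(V) = V²
f(D) = -D
J(U, M) = 2*M
h(T) = 2*T*(6 + T) (h(T) = (T + T)*(T + 2*3) = (2*T)*(T + 6) = (2*T)*(6 + T) = 2*T*(6 + T))
(A(Y(6)) + 31)*h(f(4)) = (5 + 31)*(2*(-1*4)*(6 - 1*4)) = 36*(2*(-4)*(6 - 4)) = 36*(2*(-4)*2) = 36*(-16) = -576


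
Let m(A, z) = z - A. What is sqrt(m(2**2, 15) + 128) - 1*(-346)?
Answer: 346 + sqrt(139) ≈ 357.79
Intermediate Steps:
sqrt(m(2**2, 15) + 128) - 1*(-346) = sqrt((15 - 1*2**2) + 128) - 1*(-346) = sqrt((15 - 1*4) + 128) + 346 = sqrt((15 - 4) + 128) + 346 = sqrt(11 + 128) + 346 = sqrt(139) + 346 = 346 + sqrt(139)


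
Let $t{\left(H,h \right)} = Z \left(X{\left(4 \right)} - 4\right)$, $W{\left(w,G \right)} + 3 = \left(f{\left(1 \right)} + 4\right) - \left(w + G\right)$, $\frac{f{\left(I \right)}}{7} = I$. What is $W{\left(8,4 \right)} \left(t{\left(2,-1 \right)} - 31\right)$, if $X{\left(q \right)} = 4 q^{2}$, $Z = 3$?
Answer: $-596$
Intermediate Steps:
$f{\left(I \right)} = 7 I$
$W{\left(w,G \right)} = 8 - G - w$ ($W{\left(w,G \right)} = -3 - \left(-11 + G + w\right) = 8 - G - w$)
$t{\left(H,h \right)} = 180$ ($t{\left(H,h \right)} = 3 \left(4 \cdot 4^{2} - 4\right) = 3 \left(4 \cdot 16 - 4\right) = 3 \left(64 - 4\right) = 3 \cdot 60 = 180$)
$W{\left(8,4 \right)} \left(t{\left(2,-1 \right)} - 31\right) = \left(8 - 4 - 8\right) \left(180 - 31\right) = \left(8 - 4 - 8\right) 149 = \left(-4\right) 149 = -596$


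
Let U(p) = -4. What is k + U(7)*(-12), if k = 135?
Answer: 183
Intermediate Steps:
k + U(7)*(-12) = 135 - 4*(-12) = 135 + 48 = 183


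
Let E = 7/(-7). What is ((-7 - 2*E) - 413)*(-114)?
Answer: 47652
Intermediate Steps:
E = -1 (E = 7*(-⅐) = -1)
((-7 - 2*E) - 413)*(-114) = ((-7 - 2*(-1)) - 413)*(-114) = ((-7 + 2) - 413)*(-114) = (-5 - 413)*(-114) = -418*(-114) = 47652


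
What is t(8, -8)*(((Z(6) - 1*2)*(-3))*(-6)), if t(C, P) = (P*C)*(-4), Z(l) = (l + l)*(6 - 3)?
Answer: 156672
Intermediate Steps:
Z(l) = 6*l (Z(l) = (2*l)*3 = 6*l)
t(C, P) = -4*C*P (t(C, P) = (C*P)*(-4) = -4*C*P)
t(8, -8)*(((Z(6) - 1*2)*(-3))*(-6)) = (-4*8*(-8))*(((6*6 - 1*2)*(-3))*(-6)) = 256*(((36 - 2)*(-3))*(-6)) = 256*((34*(-3))*(-6)) = 256*(-102*(-6)) = 256*612 = 156672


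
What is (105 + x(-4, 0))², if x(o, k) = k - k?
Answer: 11025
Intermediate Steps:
x(o, k) = 0
(105 + x(-4, 0))² = (105 + 0)² = 105² = 11025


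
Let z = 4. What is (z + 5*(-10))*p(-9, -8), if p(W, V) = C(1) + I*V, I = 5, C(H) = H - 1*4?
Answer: 1978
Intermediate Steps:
C(H) = -4 + H (C(H) = H - 4 = -4 + H)
p(W, V) = -3 + 5*V (p(W, V) = (-4 + 1) + 5*V = -3 + 5*V)
(z + 5*(-10))*p(-9, -8) = (4 + 5*(-10))*(-3 + 5*(-8)) = (4 - 50)*(-3 - 40) = -46*(-43) = 1978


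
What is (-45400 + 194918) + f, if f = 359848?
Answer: 509366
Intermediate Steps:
(-45400 + 194918) + f = (-45400 + 194918) + 359848 = 149518 + 359848 = 509366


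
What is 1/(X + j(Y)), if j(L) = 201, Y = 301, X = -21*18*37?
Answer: -1/13785 ≈ -7.2543e-5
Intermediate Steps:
X = -13986 (X = -378*37 = -13986)
1/(X + j(Y)) = 1/(-13986 + 201) = 1/(-13785) = -1/13785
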